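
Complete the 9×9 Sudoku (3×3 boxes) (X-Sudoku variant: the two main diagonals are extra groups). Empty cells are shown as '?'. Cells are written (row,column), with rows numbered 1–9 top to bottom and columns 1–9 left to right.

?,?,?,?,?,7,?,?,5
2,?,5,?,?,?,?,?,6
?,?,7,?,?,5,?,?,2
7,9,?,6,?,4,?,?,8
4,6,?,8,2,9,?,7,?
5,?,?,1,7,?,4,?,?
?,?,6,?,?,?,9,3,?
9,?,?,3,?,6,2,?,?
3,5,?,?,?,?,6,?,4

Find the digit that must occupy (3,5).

(3,7) = 8 (sole candidate).
(6,6) = 3 (sole candidate).
(6,9) = 9 (sole candidate).
(8,2) = 7 (sole candidate).
(8,9) = 1 (sole candidate).
(9,8) = 8 (sole candidate).
(2,8) = 9 (sole candidate).
(4,5) = 5 (sole candidate).
(5,9) = 3 (sole candidate).
(7,9) = 7 (sole candidate).
(8,8) = 5 (sole candidate).
(2,4) = 4 (sole candidate).
(3,4) = 9 (sole candidate).
(4,7) = 1 (sole candidate).
(4,8) = 2 (sole candidate).
(5,3) = 1 (sole candidate).
(5,7) = 5 (sole candidate).
(6,8) = 6 (sole candidate).
(9,3) = 2 (sole candidate).
(9,4) = 7 (sole candidate).
(9,6) = 1 (sole candidate).
(1,4) = 2 (sole candidate).
(1,7) = 3 (sole candidate).
(2,6) = 8 (sole candidate).
(2,7) = 7 (sole candidate).
(4,3) = 3 (sole candidate).
(6,3) = 8 (sole candidate).
(7,4) = 5 (sole candidate).
(7,6) = 2 (sole candidate).
(8,3) = 4 (sole candidate).
(8,5) = 8 (sole candidate).
(9,5) = 9 (sole candidate).
(1,3) = 9 (sole candidate).
(2,2) = 1 (sole candidate).
(2,5) = 3 (sole candidate).
(3,1) = 6 (sole candidate).
(3,5) = 1: row 3 has {2,5,6,7,8,9}; col 5 has {2,3,5,7,8,9}; box has {2,3,4,5,7,8,9} → only 1 remains.

1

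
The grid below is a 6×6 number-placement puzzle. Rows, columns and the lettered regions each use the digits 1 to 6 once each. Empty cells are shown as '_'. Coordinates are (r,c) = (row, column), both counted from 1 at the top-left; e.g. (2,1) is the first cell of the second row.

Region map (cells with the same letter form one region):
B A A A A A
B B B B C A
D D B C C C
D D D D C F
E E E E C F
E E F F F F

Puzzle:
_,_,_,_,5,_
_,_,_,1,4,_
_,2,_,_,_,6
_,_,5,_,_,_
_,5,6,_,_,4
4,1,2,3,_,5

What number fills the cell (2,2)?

(2,3) = 3 (sole candidate).
(2,6) = 2 (sole candidate).
(3,3) = 4 (sole candidate).
(3,4) = 5 (sole candidate).
(4,6) = 1 (sole candidate).
(5,4) = 2 (sole candidate).
(6,5) = 6 (sole candidate).
(1,3) = 1 (sole candidate).
(1,6) = 3 (sole candidate).
(2,2) = 6: row 2 has {1,2,3,4}; col 2 has {1,2,5}; region has {1,3,4} → only 6 remains.

6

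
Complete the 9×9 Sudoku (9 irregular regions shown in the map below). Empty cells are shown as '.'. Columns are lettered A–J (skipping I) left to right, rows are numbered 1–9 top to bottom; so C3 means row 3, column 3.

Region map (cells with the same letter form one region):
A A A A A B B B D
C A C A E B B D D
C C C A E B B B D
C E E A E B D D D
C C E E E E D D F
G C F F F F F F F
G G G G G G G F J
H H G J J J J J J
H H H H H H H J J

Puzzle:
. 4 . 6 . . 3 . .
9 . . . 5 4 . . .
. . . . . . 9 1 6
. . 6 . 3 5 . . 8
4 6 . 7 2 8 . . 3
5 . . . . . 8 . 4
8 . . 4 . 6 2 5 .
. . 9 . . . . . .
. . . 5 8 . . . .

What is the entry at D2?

1

E3 = 4 (sole candidate).
C5 = 1 (sole candidate).
G5 = 5 (sole candidate).
H5 = 9 (sole candidate).
B4 = 9 (sole candidate).
C1 = 5 (hidden single in row 1).
E1 = 9 (hidden single in row 1).
H1 = 8 (hidden single in row 1).
G2 = 6 (hidden single in row 2).
B3 = 5 (hidden single in row 3).
B6 = 3 (hidden single in row 6).
D3 = 3 (hidden single in row 3).
H2 = 3 (hidden single in row 2).
C3 = 8 (hidden single in row 3).
C7 = 3 (hidden single in row 7).
J7 = 9 (hidden single in row 7).
J8 = 5 (hidden single in row 8).
D8 = 8 (hidden single in row 8).
B2 = 8 (hidden single in row 2).
F9 = 9 (hidden single in row 9).
D6 = 9 (hidden single in row 6).
A9 = 3 (hidden single in row 9).
F8 = 3 (hidden single in row 8).
H9 = 6 (hidden single in row 9).
E6 = 6 (hidden single in row 6).
F6 = 1 (hidden single in row 6).
A8 = 6 (hidden single in row 8).
C9 = 4 (hidden single in column 3).
A1 = 7 (hidden single in region A).
F1 = 2 (sole candidate).
J1 = 1 (sole candidate).
A3 = 2 (sole candidate).
F3 = 7 (sole candidate).
A4 = 1 (sole candidate).
D4 = 2 (sole candidate).
C2 = 7 (sole candidate).
D2 = 1: row 2 has {3,4,5,6,7,8,9}; col 4 has {2,3,4,5,6,7,8,9}; region has {2,3,4,5,6,7,8,9} → only 1 remains.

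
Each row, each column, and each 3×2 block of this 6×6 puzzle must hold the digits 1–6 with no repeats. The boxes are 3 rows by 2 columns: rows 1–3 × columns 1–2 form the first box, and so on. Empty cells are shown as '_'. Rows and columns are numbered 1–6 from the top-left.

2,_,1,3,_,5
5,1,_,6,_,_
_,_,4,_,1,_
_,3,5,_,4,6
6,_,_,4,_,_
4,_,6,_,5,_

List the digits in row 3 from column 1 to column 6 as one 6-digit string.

r1c5 = 6 (sole candidate).
r2c3 = 2 (sole candidate).
r2c5 = 3 (sole candidate).
r2c6 = 4 (sole candidate).
r3c1 = 3: row 3 has {1,4}; col 1 has {2,4,5,6}; box has {1,2,5} → only 3 remains.
r3c2 = 6: row 3 has {1,3,4}; col 2 has {1,3}; box has {1,2,3,5} → only 6 remains.
r3c4 = 5: row 3 has {1,3,4,6}; col 4 has {3,4,6}; box has {1,2,3,4,6} → only 5 remains.
r3c6 = 2: row 3 has {1,3,4,5,6}; col 6 has {4,5,6}; box has {1,3,4,5,6} → only 2 remains.

364512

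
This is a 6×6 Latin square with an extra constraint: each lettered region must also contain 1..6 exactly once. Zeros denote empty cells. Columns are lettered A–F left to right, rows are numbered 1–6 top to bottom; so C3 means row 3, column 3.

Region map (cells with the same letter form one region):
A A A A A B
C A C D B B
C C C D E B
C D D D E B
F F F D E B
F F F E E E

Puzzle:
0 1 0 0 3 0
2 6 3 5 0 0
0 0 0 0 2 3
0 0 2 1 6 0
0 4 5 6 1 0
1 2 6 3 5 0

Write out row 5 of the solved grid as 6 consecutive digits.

C1 = 4: row 1 has {1,3}; col 3 has {2,3,5,6}; region has {1,3,6} → only 4 remains.
D1 = 2: row 1 has {1,3,4}; col 4 has {1,3,5,6}; region has {1,3,4,6} → only 2 remains.
E2 = 4: row 2 has {2,3,5,6}; col 5 has {1,2,3,5,6}; region has {3} → only 4 remains.
F2 = 1: row 2 has {2,3,4,5,6}; col 6 has {3}; region has {3,4} → only 1 remains.
B3 = 5: row 3 has {2,3}; col 2 has {1,2,4,6}; region has {2,3} → only 5 remains.
C3 = 1: row 3 has {2,3,5}; col 3 has {2,3,4,5,6}; region has {2,3,5} → only 1 remains.
D3 = 4: row 3 has {1,2,3,5}; col 4 has {1,2,3,5,6}; region has {1,2,5,6} → only 4 remains.
A4 = 4: row 4 has {1,2,6}; col 1 has {1,2}; region has {1,2,3,5} → only 4 remains.
B4 = 3: row 4 has {1,2,4,6}; col 2 has {1,2,4,5,6}; region has {1,2,4,5,6} → only 3 remains.
F4 = 5: row 4 has {1,2,3,4,6}; col 6 has {1,3}; region has {1,3,4} → only 5 remains.
A5 = 3: row 5 has {1,4,5,6}; col 1 has {1,2,4}; region has {1,2,4,5,6} → only 3 remains.
F5 = 2: row 5 has {1,3,4,5,6}; col 6 has {1,3,5}; region has {1,3,4,5} → only 2 remains.

345612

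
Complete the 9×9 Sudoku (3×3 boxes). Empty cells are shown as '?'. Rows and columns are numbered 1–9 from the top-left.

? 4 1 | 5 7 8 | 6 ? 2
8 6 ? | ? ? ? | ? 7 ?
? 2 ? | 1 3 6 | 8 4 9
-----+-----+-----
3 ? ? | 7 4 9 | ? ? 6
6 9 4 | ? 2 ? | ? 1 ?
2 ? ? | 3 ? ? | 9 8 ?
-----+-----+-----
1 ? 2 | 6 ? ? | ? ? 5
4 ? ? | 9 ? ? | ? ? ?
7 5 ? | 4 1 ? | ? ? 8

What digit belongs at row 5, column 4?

row 1, column 1 = 9: row 1 has {1,2,4,5,6,7,8}; col 1 has {1,2,3,4,6,7,8}; box has {1,2,4,6,8} → only 9 remains.
row 1, column 8 = 3: row 1 has {1,2,4,5,6,7,8,9}; col 8 has {1,4,7,8}; box has {2,4,6,7,8,9} → only 3 remains.
row 2, column 4 = 2: row 2 has {6,7,8}; col 4 has {1,3,4,5,6,7,9}; box has {1,3,5,6,7,8} → only 2 remains.
row 2, column 5 = 9: row 2 has {2,6,7,8}; col 5 has {1,2,3,4,7}; box has {1,2,3,5,6,7,8} → only 9 remains.
row 2, column 6 = 4: row 2 has {2,6,7,8,9}; col 6 has {6,8,9}; box has {1,2,3,5,6,7,8,9} → only 4 remains.
row 2, column 9 = 1: row 2 has {2,4,6,7,8,9}; col 9 has {2,5,6,8,9}; box has {2,3,4,6,7,8,9} → only 1 remains.
row 3, column 1 = 5: row 3 has {1,2,3,4,6,8,9}; col 1 has {1,2,3,4,6,7,8,9}; box has {1,2,4,6,8,9} → only 5 remains.
row 3, column 3 = 7: row 3 has {1,2,3,4,5,6,8,9}; col 3 has {1,2,4}; box has {1,2,4,5,6,8,9} → only 7 remains.
row 5, column 4 = 8: row 5 has {1,2,4,6,9}; col 4 has {1,2,3,4,5,6,7,9}; box has {2,3,4,7,9} → only 8 remains.

8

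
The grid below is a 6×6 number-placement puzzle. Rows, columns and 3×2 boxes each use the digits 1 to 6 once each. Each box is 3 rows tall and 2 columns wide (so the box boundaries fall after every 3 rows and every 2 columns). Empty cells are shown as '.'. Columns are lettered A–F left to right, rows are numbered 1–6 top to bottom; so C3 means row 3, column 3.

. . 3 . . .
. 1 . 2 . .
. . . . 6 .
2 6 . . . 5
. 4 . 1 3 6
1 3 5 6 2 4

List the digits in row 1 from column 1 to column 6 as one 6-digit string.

F2 = 3 (sole candidate).
C4 = 4 (sole candidate).
D4 = 3 (sole candidate).
E4 = 1 (sole candidate).
A5 = 5 (sole candidate).
C5 = 2 (sole candidate).
C2 = 6 (sole candidate).
C3 = 1 (sole candidate).
F3 = 2 (sole candidate).
F1 = 1: row 1 has {3}; col 6 has {2,3,4,5,6}; box has {2,3,6} → only 1 remains.
A2 = 4 (sole candidate).
E2 = 5 (sole candidate).
A3 = 3 (sole candidate).
B3 = 5 (sole candidate).
D3 = 4 (sole candidate).
A1 = 6: row 1 has {1,3}; col 1 has {1,2,3,4,5}; box has {1,3,4,5} → only 6 remains.
B1 = 2: row 1 has {1,3,6}; col 2 has {1,3,4,5,6}; box has {1,3,4,5,6} → only 2 remains.
D1 = 5: row 1 has {1,2,3,6}; col 4 has {1,2,3,4,6}; box has {1,2,3,4,6} → only 5 remains.
E1 = 4: row 1 has {1,2,3,5,6}; col 5 has {1,2,3,5,6}; box has {1,2,3,5,6} → only 4 remains.

623541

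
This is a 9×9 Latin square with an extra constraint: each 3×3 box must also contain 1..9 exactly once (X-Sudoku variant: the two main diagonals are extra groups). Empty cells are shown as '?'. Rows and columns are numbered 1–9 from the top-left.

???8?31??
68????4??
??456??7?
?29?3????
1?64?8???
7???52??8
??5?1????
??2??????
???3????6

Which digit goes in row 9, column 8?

row 1, column 3 = 7: row 1 has {1,3,8}; col 3 has {2,4,5,6,9}; box has {4,6,8} → only 7 remains.
row 6, column 3 = 3: row 6 has {2,5,7,8}; col 3 has {2,4,5,6,7,9}; box has {1,2,6,7,9} → only 3 remains.
row 2, column 3 = 1: row 2 has {4,6,8}; col 3 has {2,3,4,5,6,7,9}; box has {4,6,7,8} → only 1 remains.
row 5, column 2 = 5: row 5 has {1,4,6,8}; col 2 has {2,8}; box has {1,2,3,6,7,9} → only 5 remains.
row 6, column 2 = 4: row 6 has {2,3,5,7,8}; col 2 has {2,5,8}; box has {1,2,3,5,6,7,9} → only 4 remains.
row 9, column 3 = 8: row 9 has {3,6}; col 3 has {1,2,3,4,5,6,7,9}; box has {2,5} → only 8 remains.
row 1, column 2 = 9: row 1 has {1,3,7,8}; col 2 has {2,4,5,8}; box has {1,4,6,7,8} → only 9 remains.
row 1, column 9 = 2: row 1 has {1,3,7,8,9}; col 9 has {6,8}; box has {1,4,7}; anti-diagonal has {5} → only 2 remains.
row 3, column 2 = 3: row 3 has {4,5,6,7}; col 2 has {2,4,5,8,9}; box has {1,4,6,7,8,9} → only 3 remains.
row 3, column 9 = 9: row 3 has {3,4,5,6,7}; col 9 has {2,6,8}; box has {1,2,4,7} → only 9 remains.
row 4, column 1 = 8: row 4 has {2,3,9}; col 1 has {1,6,7}; box has {1,2,3,4,5,6,7,9} → only 8 remains.
row 1, column 1 = 5: row 1 has {1,2,3,7,8,9}; col 1 has {1,6,7,8}; box has {1,3,4,6,7,8,9}; main diagonal has {2,4,6,8} → only 5 remains.
row 1, column 5 = 4: row 1 has {1,2,3,5,7,8,9}; col 5 has {1,3,5,6}; box has {3,5,6,8} → only 4 remains.
row 1, column 8 = 6: row 1 has {1,2,3,4,5,7,8,9}; col 8 has {7}; box has {1,2,4,7,9} → only 6 remains.
row 2, column 8 = 3: row 2 has {1,4,6,8}; col 8 has {6,7}; box has {1,2,4,6,7,9}; anti-diagonal has {2,5} → only 3 remains.
row 2, column 9 = 5: row 2 has {1,3,4,6,8}; col 9 has {2,6,8,9}; box has {1,2,3,4,6,7,9} → only 5 remains.
row 3, column 1 = 2: row 3 has {3,4,5,6,7,9}; col 1 has {1,5,6,7,8}; box has {1,3,4,5,6,7,8,9} → only 2 remains.
row 3, column 6 = 1: row 3 has {2,3,4,5,6,7,9}; col 6 has {2,3,8}; box has {3,4,5,6,8} → only 1 remains.
row 3, column 7 = 8: row 3 has {1,2,3,4,5,6,7,9}; col 7 has {1,4}; box has {1,2,3,4,5,6,7,9}; anti-diagonal has {2,3,5} → only 8 remains.
row 7, column 8 = 8: in row 7, 8 can only go here (every other open cell in that row sees an 8).
row 7, column 4 = 2: in row 7, 2 can only go here (every other open cell in that row sees a 2).
row 2, column 5 = 2: in row 2, 2 can only go here (every other open cell in that row sees a 2).
row 8, column 5 = 8: in row 8, 8 can only go here (every other open cell in that row sees an 8).
row 7, column 7 = 3: in main diagonal, 3 can only go here (every other open cell in that diagonal sees a 3).
row 5, column 9 = 3: in row 5, 3 can only go here (every other open cell in that row sees a 3).
row 8, column 1 = 3: in row 8, 3 can only go here (every other open cell in that row sees a 3).
row 9, column 1 = 4: in anti-diagonal, 4 can only go here (every other open cell in that diagonal sees a 4).
row 7, column 1 = 9: row 7 has {1,2,3,5,8}; col 1 has {1,2,3,4,5,6,7,8}; box has {2,3,4,5,8} → only 9 remains.
row 4, column 8 = 4: in column 8, 4 can only go here (every other open cell in that column sees a 4).
row 4, column 7 = 5: in row 4, 5 can only go here (every other open cell in that row sees a 5).
row 4, column 6 = 6: in row 4, 6 can only go here (every other open cell in that row sees a 6).
row 6, column 7 = 6: in row 6, 6 can only go here (every other open cell in that row sees a 6).
row 7, column 2 = 6: in row 7, 6 can only go here (every other open cell in that row sees a 6).
row 8, column 6 = 5: in row 8, 5 can only go here (every other open cell in that row sees a 5).
row 8, column 4 = 6: in row 8, 6 can only go here (every other open cell in that row sees a 6).
row 8, column 9 = 4: in row 8, 4 can only go here (every other open cell in that row sees a 4).
row 7, column 9 = 7: row 7 has {1,2,3,5,6,8,9}; col 9 has {2,3,4,5,6,8,9}; box has {3,4,6,8} → only 7 remains.
row 8, column 7 = 9: row 8 has {2,3,4,5,6,8}; col 7 has {1,3,4,5,6,8}; box has {3,4,6,7,8} → only 9 remains.
row 8, column 8 = 1: row 8 has {2,3,4,5,6,8,9}; col 8 has {3,4,6,7,8}; box has {3,4,6,7,8,9}; main diagonal has {2,3,4,5,6,8} → only 1 remains.
row 9, column 7 = 2: row 9 has {3,4,6,8}; col 7 has {1,3,4,5,6,8,9}; box has {1,3,4,6,7,8,9} → only 2 remains.
row 9, column 8 = 5: row 9 has {2,3,4,6,8}; col 8 has {1,3,4,6,7,8}; box has {1,2,3,4,6,7,8,9} → only 5 remains.

5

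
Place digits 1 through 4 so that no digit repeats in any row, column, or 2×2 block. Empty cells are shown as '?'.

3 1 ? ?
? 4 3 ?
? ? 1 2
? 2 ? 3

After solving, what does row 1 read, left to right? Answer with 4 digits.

row 1, column 4 = 4: row 1 has {1,3}; col 4 has {2,3}; box has {3} → only 4 remains.
row 2, column 1 = 2 (sole candidate).
row 2, column 4 = 1 (sole candidate).
row 3, column 1 = 4 (sole candidate).
row 3, column 2 = 3 (sole candidate).
row 4, column 1 = 1 (sole candidate).
row 4, column 3 = 4 (sole candidate).
row 1, column 3 = 2: row 1 has {1,3,4}; col 3 has {1,3,4}; box has {1,3,4} → only 2 remains.

3124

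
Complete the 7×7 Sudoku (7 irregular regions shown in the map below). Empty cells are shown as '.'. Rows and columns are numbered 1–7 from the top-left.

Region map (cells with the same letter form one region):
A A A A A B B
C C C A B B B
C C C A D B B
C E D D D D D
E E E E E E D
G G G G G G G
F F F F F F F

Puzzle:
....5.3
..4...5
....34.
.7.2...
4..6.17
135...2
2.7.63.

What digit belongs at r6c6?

6

r5c5 = 2: row 5 has {1,4,6,7}; col 5 has {3,5,6}; region has {1,4,6,7} → only 2 remains.
r5c2 = 5: row 5 has {1,2,4,6,7}; col 2 has {3,7}; region has {1,2,4,6,7} → only 5 remains.
r5c3 = 3: row 5 has {1,2,4,5,6,7}; col 3 has {4,5,7}; region has {1,2,4,5,6,7} → only 3 remains.
r3c1 = 5: in row 3, 5 can only go here (every other open cell in that row sees a 5).
r3c4 = 7: in row 3, 7 can only go here (every other open cell in that row sees a 7).
r1c1 = 6: row 1 has {3,5}; col 1 has {1,2,4,5}; region has {5,7} → only 6 remains.
r4c1 = 3: row 4 has {2,7}; col 1 has {1,2,4,5,6}; region has {4,5} → only 3 remains.
r6c4 = 4: row 6 has {1,2,3,5}; col 4 has {2,6,7}; region has {1,2,3,5} → only 4 remains.
r6c5 = 7: row 6 has {1,2,3,4,5}; col 5 has {2,3,5,6}; region has {1,2,3,4,5} → only 7 remains.
r6c6 = 6: row 6 has {1,2,3,4,5,7}; col 6 has {1,3,4}; region has {1,2,3,4,5,7} → only 6 remains.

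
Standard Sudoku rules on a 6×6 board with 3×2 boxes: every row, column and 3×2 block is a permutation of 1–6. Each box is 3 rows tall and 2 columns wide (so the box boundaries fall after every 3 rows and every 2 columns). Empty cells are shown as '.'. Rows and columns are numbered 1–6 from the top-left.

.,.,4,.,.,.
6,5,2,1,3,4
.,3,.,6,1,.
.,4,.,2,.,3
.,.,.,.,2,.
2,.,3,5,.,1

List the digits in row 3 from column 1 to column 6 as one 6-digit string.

row 1, column 1 = 1 (sole candidate).
row 1, column 2 = 2 (sole candidate).
row 1, column 4 = 3 (sole candidate).
row 3, column 1 = 4: row 3 has {1,3,6}; col 1 has {1,2,6}; box has {1,2,3,5,6} → only 4 remains.
row 3, column 3 = 5: row 3 has {1,3,4,6}; col 3 has {2,3,4}; box has {1,2,3,4,6} → only 5 remains.
row 3, column 6 = 2: row 3 has {1,3,4,5,6}; col 6 has {1,3,4}; box has {1,3,4} → only 2 remains.

435612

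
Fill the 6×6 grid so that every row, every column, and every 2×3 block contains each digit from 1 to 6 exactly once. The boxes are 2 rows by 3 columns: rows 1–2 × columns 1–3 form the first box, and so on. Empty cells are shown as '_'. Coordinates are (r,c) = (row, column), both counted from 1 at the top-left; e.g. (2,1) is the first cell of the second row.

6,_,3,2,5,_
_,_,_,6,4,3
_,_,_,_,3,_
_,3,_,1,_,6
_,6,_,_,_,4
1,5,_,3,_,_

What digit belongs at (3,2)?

1

(1,6) = 1: row 1 has {2,3,5,6}; col 6 has {3,4,6}; box has {2,3,4,5,6} → only 1 remains.
(4,5) = 2: row 4 has {1,3,6}; col 5 has {3,4,5}; box has {1,3,6} → only 2 remains.
(5,3) = 2: row 5 has {4,6}; col 3 has {3}; box has {1,5,6} → only 2 remains.
(5,4) = 5: row 5 has {2,4,6}; col 4 has {1,2,3,6}; box has {3,4} → only 5 remains.
(5,5) = 1: row 5 has {2,4,5,6}; col 5 has {2,3,4,5}; box has {3,4,5} → only 1 remains.
(6,3) = 4: row 6 has {1,3,5}; col 3 has {2,3}; box has {1,2,5,6} → only 4 remains.
(6,5) = 6: row 6 has {1,3,4,5}; col 5 has {1,2,3,4,5}; box has {1,3,4,5} → only 6 remains.
(6,6) = 2: row 6 has {1,3,4,5,6}; col 6 has {1,3,4,6}; box has {1,3,4,5,6} → only 2 remains.
(1,2) = 4: row 1 has {1,2,3,5,6}; col 2 has {3,5,6}; box has {3,6} → only 4 remains.
(3,4) = 4: row 3 has {3}; col 4 has {1,2,3,5,6}; box has {1,2,3,6} → only 4 remains.
(3,6) = 5: row 3 has {3,4}; col 6 has {1,2,3,4,6}; box has {1,2,3,4,6} → only 5 remains.
(4,3) = 5: row 4 has {1,2,3,6}; col 3 has {2,3,4}; box has {3} → only 5 remains.
(5,1) = 3: row 5 has {1,2,4,5,6}; col 1 has {1,6}; box has {1,2,4,5,6} → only 3 remains.
(2,3) = 1: row 2 has {3,4,6}; col 3 has {2,3,4,5}; box has {3,4,6} → only 1 remains.
(3,1) = 2: row 3 has {3,4,5}; col 1 has {1,3,6}; box has {3,5} → only 2 remains.
(3,2) = 1: row 3 has {2,3,4,5}; col 2 has {3,4,5,6}; box has {2,3,5} → only 1 remains.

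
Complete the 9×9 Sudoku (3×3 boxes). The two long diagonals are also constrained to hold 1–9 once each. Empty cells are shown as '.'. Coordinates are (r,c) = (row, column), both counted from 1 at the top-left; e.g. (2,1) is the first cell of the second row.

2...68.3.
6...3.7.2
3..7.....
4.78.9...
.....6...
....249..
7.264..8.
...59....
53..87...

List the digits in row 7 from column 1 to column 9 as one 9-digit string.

792641385

(1,2) = 7 (hidden single in row 1).
(2,3) = 8 (hidden single in row 2).
(3,6) = 2 (hidden single in row 3).
(8,7) = 2 (hidden single in row 8).
(9,4) = 2 (hidden single in row 9).
(5,1) = 9 (hidden single in column 1).
(5,5) = 7 (hidden single in column 5).
(8,9) = 7 (hidden single in row 8).
(6,8) = 7 (hidden single in row 6).
(8,6) = 3 (hidden single in row 8).
(7,6) = 1: row 7 has {2,4,6,7,8}; col 6 has {2,3,4,6,7,8,9}; box has {2,3,4,5,6,7,8,9} → only 1 remains.
(2,6) = 5 (sole candidate).
(3,5) = 1 (sole candidate).
(4,5) = 5 (sole candidate).
(7,2) = 9: row 7 has {1,2,4,6,7,8}; col 2 has {3,7}; box has {2,3,5,7} → only 9 remains.
(2,2) = 1 (sole candidate).
(2,8) = 4 (sole candidate).
(8,8) = 6 (sole candidate).
(9,9) = 9 (sole candidate).
(1,9) = 1 (sole candidate).
(2,4) = 9 (sole candidate).
(3,3) = 5 (sole candidate).
(3,8) = 9 (sole candidate).
(6,4) = 3 (sole candidate).
(7,7) = 3: row 7 has {1,2,4,6,7,8,9}; col 7 has {2,7,9}; box has {2,6,7,8,9}; main diagonal has {1,2,4,5,6,7,8,9} → only 3 remains.
(7,9) = 5: row 7 has {1,2,3,4,6,7,8,9}; col 9 has {1,2,7,9}; box has {2,3,6,7,8,9} → only 5 remains.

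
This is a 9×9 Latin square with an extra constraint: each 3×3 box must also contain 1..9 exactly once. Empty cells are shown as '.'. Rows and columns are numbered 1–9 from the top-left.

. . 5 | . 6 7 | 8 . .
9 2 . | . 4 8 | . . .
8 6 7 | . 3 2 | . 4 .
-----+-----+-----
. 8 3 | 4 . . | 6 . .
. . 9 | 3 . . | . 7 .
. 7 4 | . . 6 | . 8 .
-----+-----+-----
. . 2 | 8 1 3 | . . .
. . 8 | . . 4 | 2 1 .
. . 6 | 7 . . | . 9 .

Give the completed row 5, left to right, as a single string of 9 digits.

r2c3 = 1: row 2 has {2,4,8,9}; col 3 has {2,3,4,5,6,7,8,9}; box has {2,5,6,7,8,9} → only 1 remains.
r2c4 = 5: row 2 has {1,2,4,8,9}; col 4 has {3,4,7,8}; box has {2,3,4,6,7,8} → only 5 remains.
r9c6 = 5: row 9 has {6,7,9}; col 6 has {2,3,4,6,7,8}; box has {1,3,4,7,8} → only 5 remains.
r5c6 = 1: row 5 has {3,7,9}; col 6 has {2,3,4,5,6,7,8}; box has {3,4,6} → only 1 remains.
r8c5 = 9: row 8 has {1,2,4,8}; col 5 has {1,3,4,6}; box has {1,3,4,5,7,8} → only 9 remains.
r9c5 = 2: row 9 has {5,6,7,9}; col 5 has {1,3,4,6,9}; box has {1,3,4,5,7,8,9} → only 2 remains.
r4c6 = 9: row 4 has {3,4,6,8}; col 6 has {1,2,3,4,5,6,7,8}; box has {1,3,4,6} → only 9 remains.
r5c2 = 5: row 5 has {1,3,7,9}; col 2 has {2,6,7,8}; box has {3,4,7,8,9} → only 5 remains.
r5c5 = 8: row 5 has {1,3,5,7,9}; col 5 has {1,2,3,4,6,9}; box has {1,3,4,6,9} → only 8 remains.
r5c7 = 4: row 5 has {1,3,5,7,8,9}; col 7 has {2,6,8}; box has {6,7,8} → only 4 remains.
r5c9 = 2: row 5 has {1,3,4,5,7,8,9}; col 9 has {}; box has {4,6,7,8} → only 2 remains.
r6c4 = 2: row 6 has {4,6,7,8}; col 4 has {3,4,5,7,8}; box has {1,3,4,6,8,9} → only 2 remains.
r6c5 = 5: row 6 has {2,4,6,7,8}; col 5 has {1,2,3,4,6,8,9}; box has {1,2,3,4,6,8,9} → only 5 remains.
r8c2 = 3: row 8 has {1,2,4,8,9}; col 2 has {2,5,6,7,8}; box has {2,6,8} → only 3 remains.
r8c4 = 6: row 8 has {1,2,3,4,8,9}; col 4 has {2,3,4,5,7,8}; box has {1,2,3,4,5,7,8,9} → only 6 remains.
r9c7 = 3: row 9 has {2,5,6,7,9}; col 7 has {2,4,6,8}; box has {1,2,9} → only 3 remains.
r1c2 = 4: row 1 has {5,6,7,8}; col 2 has {2,3,5,6,7,8}; box has {1,2,5,6,7,8,9} → only 4 remains.
r2c7 = 7: row 2 has {1,2,4,5,8,9}; col 7 has {2,3,4,6,8}; box has {4,8} → only 7 remains.
r4c5 = 7: row 4 has {3,4,6,8,9}; col 5 has {1,2,3,4,5,6,8,9}; box has {1,2,3,4,5,6,8,9} → only 7 remains.
r4c8 = 5: row 4 has {3,4,6,7,8,9}; col 8 has {1,4,7,8,9}; box has {2,4,6,7,8} → only 5 remains.
r4c9 = 1: row 4 has {3,4,5,6,7,8,9}; col 9 has {2}; box has {2,4,5,6,7,8} → only 1 remains.
r5c1 = 6: row 5 has {1,2,3,4,5,7,8,9}; col 1 has {8,9}; box has {3,4,5,7,8,9} → only 6 remains.

659381472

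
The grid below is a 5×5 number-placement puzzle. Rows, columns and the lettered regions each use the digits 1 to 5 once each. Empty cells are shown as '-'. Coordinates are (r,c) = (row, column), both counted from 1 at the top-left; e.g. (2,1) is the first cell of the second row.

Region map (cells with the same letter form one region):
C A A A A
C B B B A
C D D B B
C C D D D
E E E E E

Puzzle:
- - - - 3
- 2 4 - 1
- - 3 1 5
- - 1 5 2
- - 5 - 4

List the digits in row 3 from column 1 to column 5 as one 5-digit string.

(1,3) = 2 (sole candidate).
(1,4) = 4 (sole candidate).
(2,4) = 3 (sole candidate).
(3,2) = 4: row 3 has {1,3,5}; col 2 has {2}; region has {1,2,3,5} → only 4 remains.
(4,2) = 3 (sole candidate).
(5,2) = 1 (sole candidate).
(5,4) = 2 (sole candidate).
(1,2) = 5 (sole candidate).
(2,1) = 5 (sole candidate).
(3,1) = 2: row 3 has {1,3,4,5}; col 1 has {5}; region has {3,5} → only 2 remains.

24315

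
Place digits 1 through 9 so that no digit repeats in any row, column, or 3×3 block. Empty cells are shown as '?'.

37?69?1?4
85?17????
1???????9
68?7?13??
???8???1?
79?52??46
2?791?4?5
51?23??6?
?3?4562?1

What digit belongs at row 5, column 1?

4

row 1, column 3 = 2 (sole candidate).
row 2, column 7 = 6 (sole candidate).
row 3, column 4 = 3 (sole candidate).
row 4, column 5 = 4 (sole candidate).
row 4, column 9 = 2 (sole candidate).
row 5, column 1 = 4: row 5 has {1,8}; col 1 has {1,2,3,5,6,7,8}; box has {6,7,8,9} → only 4 remains.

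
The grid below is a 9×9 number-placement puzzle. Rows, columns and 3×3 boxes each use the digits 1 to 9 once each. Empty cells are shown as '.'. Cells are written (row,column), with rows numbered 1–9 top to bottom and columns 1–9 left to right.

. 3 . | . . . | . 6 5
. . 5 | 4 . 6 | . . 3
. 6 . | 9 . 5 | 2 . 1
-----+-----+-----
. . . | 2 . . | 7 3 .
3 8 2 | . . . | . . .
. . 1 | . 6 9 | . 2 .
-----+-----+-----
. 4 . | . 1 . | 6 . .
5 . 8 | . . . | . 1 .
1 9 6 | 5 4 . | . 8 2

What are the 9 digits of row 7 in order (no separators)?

743812659

(4,2) = 5 (sole candidate).
(4,5) = 8 (sole candidate).
(6,2) = 7 (sole candidate).
(6,4) = 3 (sole candidate).
(8,2) = 2 (sole candidate).
(9,7) = 3 (sole candidate).
(2,2) = 1 (sole candidate).
(6,1) = 4 (sole candidate).
(6,9) = 8 (sole candidate).
(7,1) = 7: row 7 has {1,4,6}; col 1 has {1,3,4,5}; box has {1,2,4,5,6,8,9} → only 7 remains.
(7,3) = 3: row 7 has {1,4,6,7}; col 3 has {1,2,5,6,8}; box has {1,2,4,5,6,7,8,9} → only 3 remains.
(7,4) = 8: row 7 has {1,3,4,6,7}; col 4 has {2,3,4,5,9}; box has {1,4,5} → only 8 remains.
(7,6) = 2: row 7 has {1,3,4,6,7,8}; col 6 has {5,6,9}; box has {1,4,5,8} → only 2 remains.
(7,9) = 9: row 7 has {1,2,3,4,6,7,8}; col 9 has {1,2,3,5,8}; box has {1,2,3,6,8} → only 9 remains.
(8,7) = 4 (sole candidate).
(8,9) = 7 (sole candidate).
(9,6) = 7 (sole candidate).
(3,1) = 8 (sole candidate).
(4,3) = 9 (sole candidate).
(6,7) = 5 (sole candidate).
(7,8) = 5: row 7 has {1,2,3,4,6,7,8,9}; col 8 has {1,2,3,6,8}; box has {1,2,3,4,6,7,8,9} → only 5 remains.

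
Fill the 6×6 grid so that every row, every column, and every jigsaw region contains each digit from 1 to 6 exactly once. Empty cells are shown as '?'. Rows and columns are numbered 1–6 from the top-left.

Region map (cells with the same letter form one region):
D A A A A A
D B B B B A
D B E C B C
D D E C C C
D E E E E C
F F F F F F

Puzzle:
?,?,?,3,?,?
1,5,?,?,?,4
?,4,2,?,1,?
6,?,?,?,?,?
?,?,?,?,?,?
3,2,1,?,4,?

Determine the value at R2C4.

2

R3C1 = 5: row 3 has {1,2,4}; col 1 has {1,3,6}; region has {1,6} → only 5 remains.
R3C4 = 6: row 3 has {1,2,4,5}; col 4 has {3}; region has {} → only 6 remains.
R3C6 = 3: row 3 has {1,2,4,5,6}; col 6 has {4}; region has {6} → only 3 remains.
R4C2 = 3: row 4 has {6}; col 2 has {2,4,5}; region has {1,5,6} → only 3 remains.
R6C4 = 5: row 6 has {1,2,3,4}; col 4 has {3,6}; region has {1,2,3,4} → only 5 remains.
R6C6 = 6: row 6 has {1,2,3,4,5}; col 6 has {3,4}; region has {1,2,3,4,5} → only 6 remains.
R2C4 = 2: row 2 has {1,4,5}; col 4 has {3,5,6}; region has {1,4,5} → only 2 remains.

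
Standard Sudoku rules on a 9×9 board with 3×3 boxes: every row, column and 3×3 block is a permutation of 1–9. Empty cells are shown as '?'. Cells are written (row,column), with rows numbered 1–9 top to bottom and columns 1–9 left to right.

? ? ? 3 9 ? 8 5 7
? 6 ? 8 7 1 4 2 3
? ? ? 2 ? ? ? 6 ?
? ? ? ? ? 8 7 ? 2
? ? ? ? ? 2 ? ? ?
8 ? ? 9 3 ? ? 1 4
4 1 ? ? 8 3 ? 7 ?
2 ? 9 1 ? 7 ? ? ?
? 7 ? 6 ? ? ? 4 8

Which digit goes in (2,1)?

(1,1) = 1: row 1 has {3,5,7,8,9}; col 1 has {2,4,8}; box has {6} → only 1 remains.
(2,3) = 5: row 2 has {1,2,3,4,6,7,8}; col 3 has {9}; box has {1,6} → only 5 remains.
(7,3) = 6: row 7 has {1,3,4,7,8}; col 3 has {5,9}; box has {1,2,4,7,9} → only 6 remains.
(7,4) = 5: row 7 has {1,3,4,6,7,8}; col 4 has {1,2,3,6,8,9}; box has {1,3,6,7,8} → only 5 remains.
(7,9) = 9: row 7 has {1,3,4,5,6,7,8}; col 9 has {2,3,4,7,8}; box has {4,7,8} → only 9 remains.
(8,5) = 4: row 8 has {1,2,7,9}; col 5 has {3,7,8,9}; box has {1,3,5,6,7,8} → only 4 remains.
(8,8) = 3: row 8 has {1,2,4,7,9}; col 8 has {1,2,4,5,6,7}; box has {4,7,8,9} → only 3 remains.
(9,3) = 3: row 9 has {4,6,7,8}; col 3 has {5,6,9}; box has {1,2,4,6,7,9} → only 3 remains.
(9,5) = 2: row 9 has {3,4,6,7,8}; col 5 has {3,4,7,8,9}; box has {1,3,4,5,6,7,8} → only 2 remains.
(9,6) = 9: row 9 has {2,3,4,6,7,8}; col 6 has {1,2,3,7,8}; box has {1,2,3,4,5,6,7,8} → only 9 remains.
(2,1) = 9: row 2 has {1,2,3,4,5,6,7,8}; col 1 has {1,2,4,8}; box has {1,5,6} → only 9 remains.

9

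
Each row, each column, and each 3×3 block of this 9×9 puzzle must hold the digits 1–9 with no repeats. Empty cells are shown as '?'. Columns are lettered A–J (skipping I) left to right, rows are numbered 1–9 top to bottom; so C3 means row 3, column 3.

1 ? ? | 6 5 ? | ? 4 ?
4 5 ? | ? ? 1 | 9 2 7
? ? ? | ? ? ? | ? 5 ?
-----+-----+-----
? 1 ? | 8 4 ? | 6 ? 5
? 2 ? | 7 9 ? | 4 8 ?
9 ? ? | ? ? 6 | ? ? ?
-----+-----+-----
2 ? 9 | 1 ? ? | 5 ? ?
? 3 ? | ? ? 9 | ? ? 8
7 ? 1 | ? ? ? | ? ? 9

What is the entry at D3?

J1 = 3: row 1 has {1,4,5,6}; col 9 has {5,7,8,9}; box has {2,4,5,7,9} → only 3 remains.
D2 = 3: row 2 has {1,2,4,5,7,9}; col 4 has {1,6,7,8}; box has {1,5,6} → only 3 remains.
E2 = 8: row 2 has {1,2,3,4,5,7,9}; col 5 has {4,5,9}; box has {1,3,5,6} → only 8 remains.
A4 = 3: row 4 has {1,4,5,6,8}; col 1 has {1,2,4,7,9}; box has {1,2,9} → only 3 remains.
C4 = 7: row 4 has {1,3,4,5,6,8}; col 3 has {1,9}; box has {1,2,3,9} → only 7 remains.
F4 = 2: row 4 has {1,3,4,5,6,7,8}; col 6 has {1,6,9}; box has {4,6,7,8,9} → only 2 remains.
H4 = 9: row 4 has {1,2,3,4,5,6,7,8}; col 8 has {2,4,5,8}; box has {4,5,6,8} → only 9 remains.
J5 = 1: row 5 has {2,4,7,8,9}; col 9 has {3,5,7,8,9}; box has {4,5,6,8,9} → only 1 remains.
D6 = 5: row 6 has {6,9}; col 4 has {1,3,6,7,8}; box has {2,4,6,7,8,9} → only 5 remains.
J6 = 2: row 6 has {5,6,9}; col 9 has {1,3,5,7,8,9}; box has {1,4,5,6,8,9} → only 2 remains.
F1 = 7: row 1 has {1,3,4,5,6}; col 6 has {1,2,6,9}; box has {1,3,5,6,8} → only 7 remains.
G1 = 8: row 1 has {1,3,4,5,6,7}; col 7 has {4,5,6,9}; box has {2,3,4,5,7,9} → only 8 remains.
C2 = 6: row 2 has {1,2,3,4,5,7,8,9}; col 3 has {1,7,9}; box has {1,4,5} → only 6 remains.
A3 = 8: row 3 has {5}; col 1 has {1,2,3,4,7,9}; box has {1,4,5,6} → only 8 remains.
E3 = 2: row 3 has {5,8}; col 5 has {4,5,8,9}; box has {1,3,5,6,7,8} → only 2 remains.
F3 = 4: row 3 has {2,5,8}; col 6 has {1,2,6,7,9}; box has {1,2,3,5,6,7,8} → only 4 remains.
G3 = 1: row 3 has {2,4,5,8}; col 7 has {4,5,6,8,9}; box has {2,3,4,5,7,8,9} → only 1 remains.
J3 = 6: row 3 has {1,2,4,5,8}; col 9 has {1,2,3,5,7,8,9}; box has {1,2,3,4,5,7,8,9} → only 6 remains.
C5 = 5: row 5 has {1,2,4,7,8,9}; col 3 has {1,6,7,9}; box has {1,2,3,7,9} → only 5 remains.
F5 = 3: row 5 has {1,2,4,5,7,8,9}; col 6 has {1,2,4,6,7,9}; box has {2,4,5,6,7,8,9} → only 3 remains.
E6 = 1: row 6 has {2,5,6,9}; col 5 has {2,4,5,8,9}; box has {2,3,4,5,6,7,8,9} → only 1 remains.
F7 = 8: row 7 has {1,2,5,9}; col 6 has {1,2,3,4,6,7,9}; box has {1,9} → only 8 remains.
J7 = 4: row 7 has {1,2,5,8,9}; col 9 has {1,2,3,5,6,7,8,9}; box has {5,8,9} → only 4 remains.
C8 = 4: row 8 has {3,8,9}; col 3 has {1,5,6,7,9}; box has {1,2,3,7,9} → only 4 remains.
D8 = 2: row 8 has {3,4,8,9}; col 4 has {1,3,5,6,7,8}; box has {1,8,9} → only 2 remains.
G8 = 7: row 8 has {2,3,4,8,9}; col 7 has {1,4,5,6,8,9}; box has {4,5,8,9} → only 7 remains.
D9 = 4: row 9 has {1,7,9}; col 4 has {1,2,3,5,6,7,8}; box has {1,2,8,9} → only 4 remains.
F9 = 5: row 9 has {1,4,7,9}; col 6 has {1,2,3,4,6,7,8,9}; box has {1,2,4,8,9} → only 5 remains.
B1 = 9: row 1 has {1,3,4,5,6,7,8}; col 2 has {1,2,3,5}; box has {1,4,5,6,8} → only 9 remains.
C1 = 2: row 1 has {1,3,4,5,6,7,8,9}; col 3 has {1,4,5,6,7,9}; box has {1,4,5,6,8,9} → only 2 remains.
B3 = 7: row 3 has {1,2,4,5,6,8}; col 2 has {1,2,3,5,9}; box has {1,2,4,5,6,8,9} → only 7 remains.
C3 = 3: row 3 has {1,2,4,5,6,7,8}; col 3 has {1,2,4,5,6,7,9}; box has {1,2,4,5,6,7,8,9} → only 3 remains.
D3 = 9: row 3 has {1,2,3,4,5,6,7,8}; col 4 has {1,2,3,4,5,6,7,8}; box has {1,2,3,4,5,6,7,8} → only 9 remains.

9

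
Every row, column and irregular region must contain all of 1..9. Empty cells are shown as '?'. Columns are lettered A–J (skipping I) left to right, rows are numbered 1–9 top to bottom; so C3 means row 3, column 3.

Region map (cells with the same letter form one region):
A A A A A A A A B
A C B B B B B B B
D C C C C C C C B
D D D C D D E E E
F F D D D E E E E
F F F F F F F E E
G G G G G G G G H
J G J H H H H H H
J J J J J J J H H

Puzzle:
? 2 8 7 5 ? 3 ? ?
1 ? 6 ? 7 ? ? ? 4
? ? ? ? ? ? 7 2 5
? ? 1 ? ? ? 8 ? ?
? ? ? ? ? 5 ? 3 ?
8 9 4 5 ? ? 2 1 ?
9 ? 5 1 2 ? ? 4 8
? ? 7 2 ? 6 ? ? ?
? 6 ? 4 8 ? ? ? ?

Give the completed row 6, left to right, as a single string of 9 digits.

G2 = 9: row 2 has {1,4,6,7}; col 7 has {2,3,7,8}; region has {4,5,6,7} → only 9 remains.
H2 = 8: row 2 has {1,4,6,7,9}; col 8 has {1,2,3,4}; region has {4,5,6,7,9} → only 8 remains.
G7 = 6: row 7 has {1,2,4,5,8,9}; col 7 has {2,3,7,8,9}; region has {1,2,4,5,9} → only 6 remains.
J1 = 1: row 1 has {2,3,5,7,8}; col 9 has {4,5,8}; region has {4,5,6,7,8,9} → only 1 remains.
D2 = 3: row 2 has {1,4,6,7,8,9}; col 4 has {1,2,4,5,7}; region has {1,4,5,6,7,8,9} → only 3 remains.
F2 = 2: row 2 has {1,3,4,6,7,8,9}; col 6 has {5,6}; region has {1,3,4,5,6,7,8,9} → only 2 remains.
G5 = 4: row 5 has {3,5}; col 7 has {2,3,6,7,8,9}; region has {1,3,5,8} → only 4 remains.
B2 = 5: row 2 has {1,2,3,4,6,7,8,9}; col 2 has {2,6,9}; region has {2,7} → only 5 remains.
A4 = 5: in row 4, 5 can only go here (every other open cell in that row sees a 5).
A8 = 3: row 8 has {2,6,7}; col 1 has {1,5,8,9}; region has {4,6,7,8} → only 3 remains.
B8 = 8: row 8 has {2,3,6,7}; col 2 has {2,5,6,9}; region has {1,2,4,5,6,9} → only 8 remains.
J8 = 9: row 8 has {2,3,6,7,8}; col 9 has {1,4,5,8}; region has {2,6,8} → only 9 remains.
A9 = 2: row 9 has {4,6,8}; col 1 has {1,3,5,8,9}; region has {3,4,6,7,8} → only 2 remains.
C9 = 9: row 9 has {2,4,6,8}; col 3 has {1,4,5,6,7,8}; region has {2,3,4,6,7,8} → only 9 remains.
F9 = 1: row 9 has {2,4,6,8,9}; col 6 has {2,5,6}; region has {2,3,4,6,7,8,9} → only 1 remains.
G9 = 5: row 9 has {1,2,4,6,8,9}; col 7 has {2,3,4,6,7,8,9}; region has {1,2,3,4,6,7,8,9} → only 5 remains.
H9 = 7: row 9 has {1,2,4,5,6,8,9}; col 8 has {1,2,3,4,8}; region has {2,6,8,9} → only 7 remains.
J9 = 3: row 9 has {1,2,4,5,6,7,8,9}; col 9 has {1,4,5,8,9}; region has {2,6,7,8,9} → only 3 remains.
C3 = 3: row 3 has {2,5,7}; col 3 has {1,4,5,6,7,8,9}; region has {2,5,7} → only 3 remains.
C5 = 2: row 5 has {3,4,5}; col 3 has {1,3,4,5,6,7,8,9}; region has {1,5} → only 2 remains.
G8 = 1: row 8 has {2,3,6,7,8,9}; col 7 has {2,3,4,5,6,7,8,9}; region has {2,3,6,7,8,9} → only 1 remains.
H8 = 5: row 8 has {1,2,3,6,7,8,9}; col 8 has {1,2,3,4,7,8}; region has {1,2,3,6,7,8,9} → only 5 remains.
E8 = 4: row 8 has {1,2,3,5,6,7,8,9}; col 5 has {2,5,7,8}; region has {1,2,3,5,6,7,8,9} → only 4 remains.
J4 = 2: in row 4, 2 can only go here (every other open cell in that row sees a 2).
B5 = 1: in row 5, 1 can only go here (every other open cell in that row sees a 1).
D5 = 8: in row 5, 8 can only go here (every other open cell in that row sees an 8).
B3 = 4: row 3 has {2,3,5,7}; col 2 has {1,2,5,6,8,9}; region has {2,3,5,7} → only 4 remains.
A3 = 6: row 3 has {2,3,4,5,7}; col 1 has {1,2,3,5,8,9}; region has {1,2,5,8} → only 6 remains.
D3 = 9: row 3 has {2,3,4,5,6,7}; col 4 has {1,2,3,4,5,7,8}; region has {2,3,4,5,7} → only 9 remains.
E3 = 1: row 3 has {2,3,4,5,6,7,9}; col 5 has {2,4,5,7,8}; region has {2,3,4,5,7,9} → only 1 remains.
F3 = 8: row 3 has {1,2,3,4,5,6,7,9}; col 6 has {1,2,5,6}; region has {1,2,3,4,5,7,9} → only 8 remains.
D4 = 6: row 4 has {1,2,5,8}; col 4 has {1,2,3,4,5,7,8,9}; region has {1,2,3,4,5,7,8,9} → only 6 remains.
H4 = 9: row 4 has {1,2,5,6,8}; col 8 has {1,2,3,4,5,7,8}; region has {1,2,3,4,5,8} → only 9 remains.
A5 = 7: row 5 has {1,2,3,4,5,8}; col 1 has {1,2,3,5,6,8,9}; region has {1,2,4,5,8,9} → only 7 remains.
E5 = 9: row 5 has {1,2,3,4,5,7,8}; col 5 has {1,2,4,5,7,8}; region has {1,2,5,6,8} → only 9 remains.
J5 = 6: row 5 has {1,2,3,4,5,7,8,9}; col 9 has {1,2,3,4,5,8,9}; region has {1,2,3,4,5,8,9} → only 6 remains.
F6 = 3: row 6 has {1,2,4,5,8,9}; col 6 has {1,2,5,6,8}; region has {1,2,4,5,7,8,9} → only 3 remains.
J6 = 7: row 6 has {1,2,3,4,5,8,9}; col 9 has {1,2,3,4,5,6,8,9}; region has {1,2,3,4,5,6,8,9} → only 7 remains.
F7 = 7: row 7 has {1,2,4,5,6,8,9}; col 6 has {1,2,3,5,6,8}; region has {1,2,4,5,6,8,9} → only 7 remains.
A1 = 4: row 1 has {1,2,3,5,7,8}; col 1 has {1,2,3,5,6,7,8,9}; region has {1,2,3,5,7,8} → only 4 remains.
F1 = 9: row 1 has {1,2,3,4,5,7,8}; col 6 has {1,2,3,5,6,7,8}; region has {1,2,3,4,5,7,8} → only 9 remains.
H1 = 6: row 1 has {1,2,3,4,5,7,8,9}; col 8 has {1,2,3,4,5,7,8,9}; region has {1,2,3,4,5,7,8,9} → only 6 remains.
E4 = 3: row 4 has {1,2,5,6,8,9}; col 5 has {1,2,4,5,7,8,9}; region has {1,2,5,6,8,9} → only 3 remains.
F4 = 4: row 4 has {1,2,3,5,6,8,9}; col 6 has {1,2,3,5,6,7,8,9}; region has {1,2,3,5,6,8,9} → only 4 remains.
E6 = 6: row 6 has {1,2,3,4,5,7,8,9}; col 5 has {1,2,3,4,5,7,8,9}; region has {1,2,3,4,5,7,8,9} → only 6 remains.

894563217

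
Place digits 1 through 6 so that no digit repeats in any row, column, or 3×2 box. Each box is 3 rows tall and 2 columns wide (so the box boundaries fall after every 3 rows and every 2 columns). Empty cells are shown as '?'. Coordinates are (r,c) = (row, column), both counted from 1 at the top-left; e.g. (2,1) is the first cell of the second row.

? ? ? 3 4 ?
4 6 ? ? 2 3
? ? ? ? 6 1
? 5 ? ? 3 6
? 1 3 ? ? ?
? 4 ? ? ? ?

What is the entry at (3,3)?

(1,2) = 2: row 1 has {3,4}; col 2 has {1,4,5,6}; box has {4,6} → only 2 remains.
(1,6) = 5: row 1 has {2,3,4}; col 6 has {1,3,6}; box has {1,2,3,4,6} → only 5 remains.
(3,2) = 3: row 3 has {1,6}; col 2 has {1,2,4,5,6}; box has {2,4,6} → only 3 remains.
(4,1) = 2: row 4 has {3,5,6}; col 1 has {4}; box has {1,4,5} → only 2 remains.
(5,1) = 6: row 5 has {1,3}; col 1 has {2,4}; box has {1,2,4,5} → only 6 remains.
(5,5) = 5: row 5 has {1,3,6}; col 5 has {2,3,4,6}; box has {3,6} → only 5 remains.
(6,1) = 3: row 6 has {4}; col 1 has {2,4,6}; box has {1,2,4,5,6} → only 3 remains.
(6,5) = 1: row 6 has {3,4}; col 5 has {2,3,4,5,6}; box has {3,5,6} → only 1 remains.
(6,6) = 2: row 6 has {1,3,4}; col 6 has {1,3,5,6}; box has {1,3,5,6} → only 2 remains.
(1,1) = 1: row 1 has {2,3,4,5}; col 1 has {2,3,4,6}; box has {2,3,4,6} → only 1 remains.
(1,3) = 6: row 1 has {1,2,3,4,5}; col 3 has {3}; box has {3} → only 6 remains.
(3,1) = 5: row 3 has {1,3,6}; col 1 has {1,2,3,4,6}; box has {1,2,3,4,6} → only 5 remains.
(5,6) = 4: row 5 has {1,3,5,6}; col 6 has {1,2,3,5,6}; box has {1,2,3,5,6} → only 4 remains.
(6,3) = 5: row 6 has {1,2,3,4}; col 3 has {3,6}; box has {3} → only 5 remains.
(6,4) = 6: row 6 has {1,2,3,4,5}; col 4 has {3}; box has {3,5} → only 6 remains.
(2,3) = 1: row 2 has {2,3,4,6}; col 3 has {3,5,6}; box has {3,6} → only 1 remains.
(2,4) = 5: row 2 has {1,2,3,4,6}; col 4 has {3,6}; box has {1,3,6} → only 5 remains.
(4,3) = 4: row 4 has {2,3,5,6}; col 3 has {1,3,5,6}; box has {3,5,6} → only 4 remains.
(4,4) = 1: row 4 has {2,3,4,5,6}; col 4 has {3,5,6}; box has {3,4,5,6} → only 1 remains.
(5,4) = 2: row 5 has {1,3,4,5,6}; col 4 has {1,3,5,6}; box has {1,3,4,5,6} → only 2 remains.
(3,3) = 2: row 3 has {1,3,5,6}; col 3 has {1,3,4,5,6}; box has {1,3,5,6} → only 2 remains.

2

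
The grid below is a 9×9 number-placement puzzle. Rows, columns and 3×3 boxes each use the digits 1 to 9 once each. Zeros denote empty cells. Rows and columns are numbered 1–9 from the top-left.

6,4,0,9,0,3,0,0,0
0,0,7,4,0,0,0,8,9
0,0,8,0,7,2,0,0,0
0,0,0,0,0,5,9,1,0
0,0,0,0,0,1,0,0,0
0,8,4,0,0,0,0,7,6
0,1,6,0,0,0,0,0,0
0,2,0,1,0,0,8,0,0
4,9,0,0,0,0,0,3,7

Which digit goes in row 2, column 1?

2

row 2, column 6 = 6: row 2 has {4,7,8,9}; col 6 has {1,2,3,5}; box has {2,3,4,7,9} → only 6 remains.
row 3, column 4 = 5: row 3 has {2,7,8}; col 4 has {1,4,9}; box has {2,3,4,6,7,9} → only 5 remains.
row 6, column 6 = 9: row 6 has {4,6,7,8}; col 6 has {1,2,3,5,6}; box has {1,5} → only 9 remains.
row 9, column 3 = 5: row 9 has {3,4,7,9}; col 3 has {4,6,7,8}; box has {1,2,4,6,9} → only 5 remains.
row 9, column 6 = 8: row 9 has {3,4,5,7,9}; col 6 has {1,2,3,5,6,9}; box has {1} → only 8 remains.
row 2, column 5 = 1: row 2 has {4,6,7,8,9}; col 5 has {7}; box has {2,3,4,5,6,7,9} → only 1 remains.
row 3, column 2 = 3: row 3 has {2,5,7,8}; col 2 has {1,2,4,8,9}; box has {4,6,7,8} → only 3 remains.
row 8, column 3 = 3: row 8 has {1,2,8}; col 3 has {4,5,6,7,8}; box has {1,2,4,5,6,9} → only 3 remains.
row 1, column 5 = 8: row 1 has {3,4,6,9}; col 5 has {1,7}; box has {1,2,3,4,5,6,7,9} → only 8 remains.
row 2, column 2 = 5: row 2 has {1,4,6,7,8,9}; col 2 has {1,2,3,4,8,9}; box has {3,4,6,7,8} → only 5 remains.
row 4, column 3 = 2: row 4 has {1,5,9}; col 3 has {3,4,5,6,7,8}; box has {4,8} → only 2 remains.
row 5, column 3 = 9: row 5 has {1}; col 3 has {2,3,4,5,6,7,8}; box has {2,4,8} → only 9 remains.
row 8, column 1 = 7: row 8 has {1,2,3,8}; col 1 has {4,6}; box has {1,2,3,4,5,6,9} → only 7 remains.
row 8, column 6 = 4: row 8 has {1,2,3,7,8}; col 6 has {1,2,3,5,6,8,9}; box has {1,8} → only 4 remains.
row 8, column 9 = 5: row 8 has {1,2,3,4,7,8}; col 9 has {6,7,9}; box has {3,7,8} → only 5 remains.
row 1, column 3 = 1: row 1 has {3,4,6,8,9}; col 3 has {2,3,4,5,6,7,8,9}; box has {3,4,5,6,7,8} → only 1 remains.
row 1, column 9 = 2: row 1 has {1,3,4,6,8,9}; col 9 has {5,6,7,9}; box has {8,9} → only 2 remains.
row 2, column 1 = 2: row 2 has {1,4,5,6,7,8,9}; col 1 has {4,6,7}; box has {1,3,4,5,6,7,8} → only 2 remains.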